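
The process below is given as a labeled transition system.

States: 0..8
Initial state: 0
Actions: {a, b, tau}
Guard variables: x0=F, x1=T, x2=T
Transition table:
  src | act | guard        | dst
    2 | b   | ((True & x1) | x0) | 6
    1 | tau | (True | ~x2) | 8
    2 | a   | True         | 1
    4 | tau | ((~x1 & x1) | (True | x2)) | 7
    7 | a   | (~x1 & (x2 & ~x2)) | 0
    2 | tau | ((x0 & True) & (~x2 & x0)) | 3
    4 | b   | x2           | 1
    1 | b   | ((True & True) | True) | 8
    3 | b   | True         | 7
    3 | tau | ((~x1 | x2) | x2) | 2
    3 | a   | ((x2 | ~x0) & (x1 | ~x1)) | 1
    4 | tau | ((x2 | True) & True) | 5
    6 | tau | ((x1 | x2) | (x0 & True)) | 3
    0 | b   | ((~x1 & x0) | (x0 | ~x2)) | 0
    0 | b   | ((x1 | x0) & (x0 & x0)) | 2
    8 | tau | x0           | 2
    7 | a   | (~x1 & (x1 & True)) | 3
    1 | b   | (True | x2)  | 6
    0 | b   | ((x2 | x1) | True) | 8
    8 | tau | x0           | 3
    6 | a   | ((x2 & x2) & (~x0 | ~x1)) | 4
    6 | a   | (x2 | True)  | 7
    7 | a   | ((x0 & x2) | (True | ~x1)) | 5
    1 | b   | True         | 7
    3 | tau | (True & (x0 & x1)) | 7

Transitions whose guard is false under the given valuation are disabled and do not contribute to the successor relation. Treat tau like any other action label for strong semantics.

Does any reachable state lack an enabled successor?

Answer: DEADLOCK at state 8

Trace:
Reach set: {0,8}
  0: b→8  [1 exit(s)]
  8: ∅  [STUCK]
Path to 8: b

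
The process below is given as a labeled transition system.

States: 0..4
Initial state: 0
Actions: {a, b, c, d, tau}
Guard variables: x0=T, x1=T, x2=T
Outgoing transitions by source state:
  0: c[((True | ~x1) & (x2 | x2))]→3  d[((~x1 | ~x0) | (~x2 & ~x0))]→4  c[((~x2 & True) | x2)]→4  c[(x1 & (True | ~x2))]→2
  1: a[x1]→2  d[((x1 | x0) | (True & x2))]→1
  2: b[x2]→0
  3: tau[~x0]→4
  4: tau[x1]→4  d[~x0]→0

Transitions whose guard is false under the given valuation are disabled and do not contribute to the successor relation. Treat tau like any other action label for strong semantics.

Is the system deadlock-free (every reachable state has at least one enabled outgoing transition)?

Answer: DEADLOCK at state 3

Analysis:
Reach set: {0,2,3,4}
  0: c→2  c→3  c→4  [3 exit(s)]
  2: b→0  [1 exit(s)]
  3: ∅  [deadlock]
  4: tau→4  [1 exit(s)]
Path to 3: c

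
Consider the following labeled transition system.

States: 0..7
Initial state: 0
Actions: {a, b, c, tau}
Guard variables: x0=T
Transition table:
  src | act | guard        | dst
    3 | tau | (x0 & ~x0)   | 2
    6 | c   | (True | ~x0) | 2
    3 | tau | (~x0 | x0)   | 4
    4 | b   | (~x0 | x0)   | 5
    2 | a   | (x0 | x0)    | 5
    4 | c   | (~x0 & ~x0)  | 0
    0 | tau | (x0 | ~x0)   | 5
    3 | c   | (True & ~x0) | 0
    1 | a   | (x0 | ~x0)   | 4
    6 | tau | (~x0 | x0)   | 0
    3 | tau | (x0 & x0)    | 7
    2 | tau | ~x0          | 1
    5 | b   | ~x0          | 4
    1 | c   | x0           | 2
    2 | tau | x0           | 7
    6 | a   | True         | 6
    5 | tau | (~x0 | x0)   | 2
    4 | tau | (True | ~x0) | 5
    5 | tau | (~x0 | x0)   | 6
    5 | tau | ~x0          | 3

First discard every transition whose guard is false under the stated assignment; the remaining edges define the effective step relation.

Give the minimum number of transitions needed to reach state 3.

Layered search for 3:
  Layer 0: {0}
  Layer 1: {5}
  Layer 2: {2,6}
  Layer 3: {7}
3 never appears.

Answer: UNREACHABLE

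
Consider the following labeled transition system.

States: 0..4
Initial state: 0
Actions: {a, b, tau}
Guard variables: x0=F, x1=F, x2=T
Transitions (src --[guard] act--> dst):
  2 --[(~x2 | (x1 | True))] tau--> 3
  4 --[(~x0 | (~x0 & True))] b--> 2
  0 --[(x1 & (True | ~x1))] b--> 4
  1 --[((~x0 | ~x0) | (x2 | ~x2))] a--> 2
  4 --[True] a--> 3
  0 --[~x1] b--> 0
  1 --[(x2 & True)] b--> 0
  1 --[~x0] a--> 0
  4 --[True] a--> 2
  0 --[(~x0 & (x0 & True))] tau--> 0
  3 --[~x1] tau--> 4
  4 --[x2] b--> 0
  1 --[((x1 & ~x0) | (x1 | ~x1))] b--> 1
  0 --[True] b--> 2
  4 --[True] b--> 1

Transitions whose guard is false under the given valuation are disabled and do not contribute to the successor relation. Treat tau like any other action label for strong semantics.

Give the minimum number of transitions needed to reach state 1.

BFS to 1:
  depth 0: {0}
  depth 1: {2}
  depth 2: {3}
  depth 3: {4}
  depth 4: {1}
first hit 1 at d=4 via b·tau·tau·b

Answer: 4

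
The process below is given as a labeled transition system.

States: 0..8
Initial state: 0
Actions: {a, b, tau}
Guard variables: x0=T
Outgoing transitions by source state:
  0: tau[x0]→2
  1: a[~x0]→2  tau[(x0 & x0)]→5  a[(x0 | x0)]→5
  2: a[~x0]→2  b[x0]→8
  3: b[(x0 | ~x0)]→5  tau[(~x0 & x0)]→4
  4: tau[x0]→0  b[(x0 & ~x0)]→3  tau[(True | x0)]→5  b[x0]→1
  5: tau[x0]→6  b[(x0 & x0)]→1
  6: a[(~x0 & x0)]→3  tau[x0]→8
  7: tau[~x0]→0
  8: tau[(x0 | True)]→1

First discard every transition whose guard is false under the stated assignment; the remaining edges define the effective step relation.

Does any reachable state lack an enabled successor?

Answer: DEADLOCK-FREE

Trace:
R = {0,1,2,5,6,8}
  0: tau→2  [deg 1]
  1: a→5  tau→5  [deg 2]
  2: b→8  [deg 1]
  5: b→1  tau→6  [deg 2]
  6: tau→8  [deg 1]
  8: tau→1  [deg 1]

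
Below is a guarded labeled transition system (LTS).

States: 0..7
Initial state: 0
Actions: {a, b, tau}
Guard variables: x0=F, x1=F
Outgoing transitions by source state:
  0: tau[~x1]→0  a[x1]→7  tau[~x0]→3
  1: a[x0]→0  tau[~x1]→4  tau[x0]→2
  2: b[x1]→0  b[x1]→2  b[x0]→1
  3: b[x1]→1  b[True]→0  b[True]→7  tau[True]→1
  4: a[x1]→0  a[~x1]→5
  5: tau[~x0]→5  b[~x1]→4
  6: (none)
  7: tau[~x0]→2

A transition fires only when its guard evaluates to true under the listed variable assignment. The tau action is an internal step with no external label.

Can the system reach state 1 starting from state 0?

Answer: REACHABLE

Trace:
10 transition(s) survive guard evaluation.
Layer 0: {0}
Layer 1: {3}  total {0,3}
Layer 2: {1,7}  total {0,1,3,7}
Layer 3: {2,4}  total {0,1,2,3,4,7}
Layer 4: {5}  total {0,1,2,3,4,5,7}
Reachable = {0,1,2,3,4,5,7}
Path to 1: tau·tau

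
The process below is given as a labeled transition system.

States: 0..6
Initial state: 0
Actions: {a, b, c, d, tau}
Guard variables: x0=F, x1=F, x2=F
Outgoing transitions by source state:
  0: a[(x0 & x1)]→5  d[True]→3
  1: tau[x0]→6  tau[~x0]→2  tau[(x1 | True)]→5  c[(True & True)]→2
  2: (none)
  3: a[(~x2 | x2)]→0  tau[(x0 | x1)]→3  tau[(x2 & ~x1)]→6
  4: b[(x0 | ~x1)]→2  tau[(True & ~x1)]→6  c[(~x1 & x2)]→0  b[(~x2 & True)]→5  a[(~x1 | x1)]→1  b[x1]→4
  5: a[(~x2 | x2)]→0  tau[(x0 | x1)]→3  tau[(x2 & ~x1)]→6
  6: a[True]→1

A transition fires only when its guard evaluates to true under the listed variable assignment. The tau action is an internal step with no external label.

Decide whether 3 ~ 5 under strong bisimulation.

Bisimulation quotient by refinement:
  round 0: {{0,1,2,3,4,5,6}}
  round 1: {{0},{1},{2},{3,5,6},{4}}
  round 2: {{0},{1},{2},{3,5},{4},{6}}
Fixed point at round 3; 6 class(es).
3∈{3,5}, 5∈{3,5}

Answer: BISIMILAR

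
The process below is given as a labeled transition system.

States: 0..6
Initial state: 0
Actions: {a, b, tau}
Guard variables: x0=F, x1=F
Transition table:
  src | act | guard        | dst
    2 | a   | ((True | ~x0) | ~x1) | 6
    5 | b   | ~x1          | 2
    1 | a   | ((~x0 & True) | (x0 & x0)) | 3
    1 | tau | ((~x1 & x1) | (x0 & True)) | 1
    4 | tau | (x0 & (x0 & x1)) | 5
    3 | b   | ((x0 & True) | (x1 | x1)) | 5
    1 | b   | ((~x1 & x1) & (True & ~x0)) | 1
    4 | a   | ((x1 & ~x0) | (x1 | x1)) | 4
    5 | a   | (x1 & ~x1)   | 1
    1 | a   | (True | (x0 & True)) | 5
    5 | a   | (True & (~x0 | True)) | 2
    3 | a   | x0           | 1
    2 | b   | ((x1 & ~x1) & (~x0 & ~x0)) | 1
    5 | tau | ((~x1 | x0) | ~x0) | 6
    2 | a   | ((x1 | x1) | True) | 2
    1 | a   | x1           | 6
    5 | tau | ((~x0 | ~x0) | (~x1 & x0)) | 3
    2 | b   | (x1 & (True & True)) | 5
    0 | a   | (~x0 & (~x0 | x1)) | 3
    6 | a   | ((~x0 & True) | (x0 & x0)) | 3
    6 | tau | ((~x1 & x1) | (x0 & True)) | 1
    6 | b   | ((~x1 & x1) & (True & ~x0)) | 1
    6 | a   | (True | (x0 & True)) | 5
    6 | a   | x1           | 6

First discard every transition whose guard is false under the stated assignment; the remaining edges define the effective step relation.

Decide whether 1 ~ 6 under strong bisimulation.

Answer: BISIMILAR

Working:
Refine partition for ~:
  round 0: {{0,1,2,3,4,5,6}}
  round 1: {{0,1,2,6},{3,4},{5}}
  round 2: {{0},{1,6},{2},{3,4},{5}}
5 equivalence class(es) (converged in 3)
class of 1: {1,6}; class of 6: {1,6}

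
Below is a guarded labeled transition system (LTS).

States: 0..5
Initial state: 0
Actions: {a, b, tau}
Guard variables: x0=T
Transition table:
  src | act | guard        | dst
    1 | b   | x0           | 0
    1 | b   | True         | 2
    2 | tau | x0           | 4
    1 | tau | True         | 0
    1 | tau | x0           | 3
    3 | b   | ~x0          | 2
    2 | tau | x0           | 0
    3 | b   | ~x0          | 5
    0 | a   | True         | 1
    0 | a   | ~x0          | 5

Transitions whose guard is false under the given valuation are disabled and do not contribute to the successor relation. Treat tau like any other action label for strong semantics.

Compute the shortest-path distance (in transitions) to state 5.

Answer: UNREACHABLE

Analysis:
BFS to 5:
  L0 = {0}
  L1 = {1}
  L2 = {2,3}
  L3 = {4}
5 never appears.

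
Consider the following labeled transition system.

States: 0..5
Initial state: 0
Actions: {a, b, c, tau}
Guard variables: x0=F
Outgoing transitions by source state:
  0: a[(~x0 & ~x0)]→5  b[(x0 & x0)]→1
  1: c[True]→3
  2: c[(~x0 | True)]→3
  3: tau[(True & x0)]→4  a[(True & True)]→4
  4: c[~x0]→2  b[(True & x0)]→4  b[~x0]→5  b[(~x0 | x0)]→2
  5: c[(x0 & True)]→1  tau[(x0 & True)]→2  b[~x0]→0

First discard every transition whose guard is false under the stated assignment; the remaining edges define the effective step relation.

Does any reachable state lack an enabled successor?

Answer: DEADLOCK-FREE

Trace:
R = {0,5}
  0: a→5  [1 exit(s)]
  5: b→0  [1 exit(s)]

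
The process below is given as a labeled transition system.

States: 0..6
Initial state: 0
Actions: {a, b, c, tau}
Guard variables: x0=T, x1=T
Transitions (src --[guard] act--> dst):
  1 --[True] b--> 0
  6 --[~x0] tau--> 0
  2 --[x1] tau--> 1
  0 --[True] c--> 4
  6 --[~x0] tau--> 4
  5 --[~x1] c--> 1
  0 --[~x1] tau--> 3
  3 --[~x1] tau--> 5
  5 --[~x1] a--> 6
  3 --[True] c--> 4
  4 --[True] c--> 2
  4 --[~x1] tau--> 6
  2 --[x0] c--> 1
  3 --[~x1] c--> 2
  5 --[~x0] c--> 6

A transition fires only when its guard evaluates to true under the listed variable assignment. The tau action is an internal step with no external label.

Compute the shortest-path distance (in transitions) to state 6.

Layered search for 6:
  depth 0: {0}
  depth 1: {4}
  depth 2: {2}
  depth 3: {1}
6 never appears.

Answer: UNREACHABLE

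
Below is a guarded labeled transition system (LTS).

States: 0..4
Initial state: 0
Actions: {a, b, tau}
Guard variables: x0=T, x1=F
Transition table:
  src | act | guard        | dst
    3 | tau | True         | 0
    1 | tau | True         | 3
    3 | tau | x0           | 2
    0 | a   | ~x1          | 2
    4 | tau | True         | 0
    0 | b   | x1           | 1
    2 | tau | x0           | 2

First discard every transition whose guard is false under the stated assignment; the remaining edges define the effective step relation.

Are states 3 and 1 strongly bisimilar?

Answer: NOT BISIMILAR

Analysis:
Compute ~ classes (split until stable):
  π0 = {{0,1,2,3,4}}
  π1 = {{0},{1,2,3,4}}
  π2 = {{0},{1,2},{3},{4}}
  π3 = {{0},{1},{2},{3},{4}}
5 equivalence class(es) (converged in 4)
[3]={3}  [1]={1}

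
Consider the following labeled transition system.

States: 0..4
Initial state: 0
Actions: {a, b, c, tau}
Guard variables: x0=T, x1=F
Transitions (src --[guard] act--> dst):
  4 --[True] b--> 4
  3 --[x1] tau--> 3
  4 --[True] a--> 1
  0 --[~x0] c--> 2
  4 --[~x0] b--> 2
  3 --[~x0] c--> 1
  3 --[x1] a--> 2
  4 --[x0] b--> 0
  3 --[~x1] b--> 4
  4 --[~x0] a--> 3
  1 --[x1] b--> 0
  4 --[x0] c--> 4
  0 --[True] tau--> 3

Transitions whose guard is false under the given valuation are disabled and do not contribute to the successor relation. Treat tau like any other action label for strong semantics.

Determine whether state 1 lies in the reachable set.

After dropping false guards: 6 live edges.
depth 0: {0}
depth 1: {3}  total {0,3}
depth 2: {4}  total {0,3,4}
depth 3: {1}  total {0,1,3,4}
Reachable = {0,1,3,4}
witness 1: tau·b·a

Answer: REACHABLE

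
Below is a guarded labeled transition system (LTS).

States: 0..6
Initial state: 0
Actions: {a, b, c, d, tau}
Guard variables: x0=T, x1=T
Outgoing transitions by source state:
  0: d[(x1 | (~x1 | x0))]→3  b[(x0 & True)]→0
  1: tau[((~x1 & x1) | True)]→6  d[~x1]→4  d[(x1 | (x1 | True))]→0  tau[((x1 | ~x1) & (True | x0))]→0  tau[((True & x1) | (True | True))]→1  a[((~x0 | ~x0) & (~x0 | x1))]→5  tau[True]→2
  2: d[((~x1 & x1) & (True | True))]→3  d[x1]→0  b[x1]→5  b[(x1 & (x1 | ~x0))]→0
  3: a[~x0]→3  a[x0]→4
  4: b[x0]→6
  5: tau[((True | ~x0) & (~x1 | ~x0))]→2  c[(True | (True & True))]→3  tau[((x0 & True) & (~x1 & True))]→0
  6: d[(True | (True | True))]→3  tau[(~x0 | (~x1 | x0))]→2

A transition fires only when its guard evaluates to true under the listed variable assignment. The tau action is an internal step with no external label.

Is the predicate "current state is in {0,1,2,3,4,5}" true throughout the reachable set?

Answer: INVARIANT VIOLATED at state 6

Trace:
Allowed set {0,1,2,3,4,5}
Reachable = {0,2,3,4,5,6}
  0: safe
  2: safe
  3: safe
  4: safe
  5: safe
  6: outside
witness against invariant: d·a·b → 6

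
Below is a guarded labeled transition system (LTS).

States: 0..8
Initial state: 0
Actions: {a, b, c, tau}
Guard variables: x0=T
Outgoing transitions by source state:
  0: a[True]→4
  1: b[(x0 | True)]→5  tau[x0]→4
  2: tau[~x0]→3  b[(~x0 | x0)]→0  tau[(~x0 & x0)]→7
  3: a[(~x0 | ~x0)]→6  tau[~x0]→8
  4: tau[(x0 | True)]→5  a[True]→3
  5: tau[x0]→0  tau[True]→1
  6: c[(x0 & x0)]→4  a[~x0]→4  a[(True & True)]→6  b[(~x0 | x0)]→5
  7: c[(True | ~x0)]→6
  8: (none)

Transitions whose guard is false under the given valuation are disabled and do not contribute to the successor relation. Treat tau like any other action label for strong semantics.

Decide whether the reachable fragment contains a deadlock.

Reachable = {0,1,3,4,5}
  0: a→4  [1 out]
  1: b→5  tau→4  [2 out]
  3: ∅  [no exit]
  4: a→3  tau→5  [2 out]
  5: tau→0  tau→1  [2 out]
Path to 3: a·a

Answer: DEADLOCK at state 3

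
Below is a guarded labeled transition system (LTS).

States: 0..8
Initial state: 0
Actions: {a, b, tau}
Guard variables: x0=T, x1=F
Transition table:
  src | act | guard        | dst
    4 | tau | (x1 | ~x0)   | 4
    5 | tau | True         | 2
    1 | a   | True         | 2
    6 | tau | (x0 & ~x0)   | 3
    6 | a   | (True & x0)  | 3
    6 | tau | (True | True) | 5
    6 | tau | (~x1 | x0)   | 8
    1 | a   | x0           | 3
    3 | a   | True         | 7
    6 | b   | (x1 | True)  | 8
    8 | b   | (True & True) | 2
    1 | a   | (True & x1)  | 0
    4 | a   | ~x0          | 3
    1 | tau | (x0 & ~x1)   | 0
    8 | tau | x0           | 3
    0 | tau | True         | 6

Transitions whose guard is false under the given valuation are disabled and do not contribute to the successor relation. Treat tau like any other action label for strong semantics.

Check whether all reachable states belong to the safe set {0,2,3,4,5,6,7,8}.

Inv-set: {0,2,3,4,5,6,7,8}
Reach set: {0,2,3,5,6,7,8}
  0: safe
  2: safe
  3: safe
  5: safe
  6: safe
  7: safe
  8: safe

Answer: INVARIANT HOLDS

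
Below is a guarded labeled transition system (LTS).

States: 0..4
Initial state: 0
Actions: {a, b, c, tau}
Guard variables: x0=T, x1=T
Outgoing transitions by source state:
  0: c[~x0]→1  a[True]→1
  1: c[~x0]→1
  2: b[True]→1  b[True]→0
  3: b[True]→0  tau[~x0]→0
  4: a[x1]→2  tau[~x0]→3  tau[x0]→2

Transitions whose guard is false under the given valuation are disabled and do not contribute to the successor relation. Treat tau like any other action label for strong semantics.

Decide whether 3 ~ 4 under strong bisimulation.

Answer: NOT BISIMILAR

Working:
Refine partition for ~:
  round 0: {{0,1,2,3,4}}
  round 1: {{0},{1},{2,3},{4}}
  round 2: {{0},{1},{2},{3},{4}}
Fixed point at round 3; 5 class(es).
3∈{3}, 4∈{4}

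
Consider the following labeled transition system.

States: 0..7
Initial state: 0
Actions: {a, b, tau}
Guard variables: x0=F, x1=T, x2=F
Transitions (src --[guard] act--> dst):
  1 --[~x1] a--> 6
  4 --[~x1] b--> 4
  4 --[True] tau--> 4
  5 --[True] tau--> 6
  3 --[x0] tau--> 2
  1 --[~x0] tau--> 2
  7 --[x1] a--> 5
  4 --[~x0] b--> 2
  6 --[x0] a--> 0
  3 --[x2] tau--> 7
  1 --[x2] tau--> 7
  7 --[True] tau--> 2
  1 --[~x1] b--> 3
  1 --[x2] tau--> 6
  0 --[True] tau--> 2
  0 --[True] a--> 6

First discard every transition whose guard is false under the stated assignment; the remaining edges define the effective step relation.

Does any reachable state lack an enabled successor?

Reachable = {0,2,6}
  0: a→6  tau→2  [2 exit(s)]
  2: ∅  [STUCK]
  6: ∅  [STUCK]
trace reaching 2: tau

Answer: DEADLOCK at state 2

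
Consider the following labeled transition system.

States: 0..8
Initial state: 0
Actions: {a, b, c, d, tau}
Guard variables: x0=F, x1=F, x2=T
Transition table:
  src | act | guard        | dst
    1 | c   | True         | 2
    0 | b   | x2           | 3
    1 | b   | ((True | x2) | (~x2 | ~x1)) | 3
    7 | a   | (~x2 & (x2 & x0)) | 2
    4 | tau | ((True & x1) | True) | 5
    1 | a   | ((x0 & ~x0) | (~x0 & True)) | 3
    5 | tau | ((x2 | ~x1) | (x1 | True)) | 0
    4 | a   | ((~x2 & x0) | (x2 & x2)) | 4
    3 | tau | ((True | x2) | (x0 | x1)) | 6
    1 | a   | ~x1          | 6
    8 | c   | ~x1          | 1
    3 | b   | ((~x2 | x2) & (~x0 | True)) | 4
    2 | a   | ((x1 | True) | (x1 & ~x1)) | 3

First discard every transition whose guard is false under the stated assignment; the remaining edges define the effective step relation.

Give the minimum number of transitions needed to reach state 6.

Layered search for 6:
  depth 0: {0}
  depth 1: {3}
  depth 2: {4,6}
depth(6)=2, e.g. b·tau

Answer: 2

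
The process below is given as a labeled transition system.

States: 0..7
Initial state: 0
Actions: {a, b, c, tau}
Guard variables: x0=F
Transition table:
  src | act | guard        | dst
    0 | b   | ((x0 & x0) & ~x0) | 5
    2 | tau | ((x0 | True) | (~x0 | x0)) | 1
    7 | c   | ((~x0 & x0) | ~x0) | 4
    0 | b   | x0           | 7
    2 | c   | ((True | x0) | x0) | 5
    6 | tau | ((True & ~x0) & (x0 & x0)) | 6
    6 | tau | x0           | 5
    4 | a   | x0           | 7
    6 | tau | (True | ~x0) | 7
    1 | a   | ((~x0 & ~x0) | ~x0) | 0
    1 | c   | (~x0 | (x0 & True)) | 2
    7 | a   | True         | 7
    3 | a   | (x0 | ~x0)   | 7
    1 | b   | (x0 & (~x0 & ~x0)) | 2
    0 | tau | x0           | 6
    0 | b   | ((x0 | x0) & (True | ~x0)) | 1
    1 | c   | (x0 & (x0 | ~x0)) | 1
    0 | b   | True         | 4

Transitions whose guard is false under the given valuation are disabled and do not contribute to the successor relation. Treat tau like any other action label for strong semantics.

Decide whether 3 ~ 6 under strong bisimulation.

Answer: NOT BISIMILAR

Analysis:
Bisimulation quotient by refinement:
  π0 = {{0,1,2,3,4,5,6,7}}
  π1 = {{0},{1,7},{2},{3},{4,5},{6}}
  π2 = {{0},{1},{2},{3},{4,5},{6},{7}}
7 equivalence class(es) (converged in 3)
class of 3: {3}; class of 6: {6}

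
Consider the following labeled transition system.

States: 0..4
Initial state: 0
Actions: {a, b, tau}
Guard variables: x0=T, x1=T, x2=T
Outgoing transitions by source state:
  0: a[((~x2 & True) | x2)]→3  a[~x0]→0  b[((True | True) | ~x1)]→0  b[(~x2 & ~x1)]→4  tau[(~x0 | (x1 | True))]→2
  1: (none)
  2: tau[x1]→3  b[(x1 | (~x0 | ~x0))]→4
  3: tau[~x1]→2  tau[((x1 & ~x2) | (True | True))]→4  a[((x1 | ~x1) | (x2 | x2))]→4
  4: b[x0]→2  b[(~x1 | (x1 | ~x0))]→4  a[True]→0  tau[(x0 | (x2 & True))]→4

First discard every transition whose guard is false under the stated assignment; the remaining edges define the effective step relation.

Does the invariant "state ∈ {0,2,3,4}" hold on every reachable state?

Answer: INVARIANT HOLDS

Analysis:
Safe = {0,2,3,4}
R = {0,2,3,4}
  0: ok
  2: ok
  3: ok
  4: ok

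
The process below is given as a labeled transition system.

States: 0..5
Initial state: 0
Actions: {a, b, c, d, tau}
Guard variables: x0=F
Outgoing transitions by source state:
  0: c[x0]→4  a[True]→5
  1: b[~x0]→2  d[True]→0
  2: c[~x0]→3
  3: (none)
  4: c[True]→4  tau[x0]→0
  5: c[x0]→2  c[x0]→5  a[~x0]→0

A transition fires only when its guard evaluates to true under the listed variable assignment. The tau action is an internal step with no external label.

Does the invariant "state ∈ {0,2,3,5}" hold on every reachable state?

Answer: INVARIANT HOLDS

Trace:
Inv-set: {0,2,3,5}
Reach set: {0,5}
  0: ✓
  5: ✓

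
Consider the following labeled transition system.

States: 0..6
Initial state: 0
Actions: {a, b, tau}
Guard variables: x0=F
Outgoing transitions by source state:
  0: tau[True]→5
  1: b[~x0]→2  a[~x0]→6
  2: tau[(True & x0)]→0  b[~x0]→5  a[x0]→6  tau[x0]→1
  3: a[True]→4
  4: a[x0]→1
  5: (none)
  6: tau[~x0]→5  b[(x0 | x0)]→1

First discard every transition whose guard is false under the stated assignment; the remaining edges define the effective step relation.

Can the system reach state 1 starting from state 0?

After dropping false guards: 6 live edges.
Layer 0: {0}
Layer 1: {5}  cumulative {0,5}
Reach set: {0,5}

Answer: UNREACHABLE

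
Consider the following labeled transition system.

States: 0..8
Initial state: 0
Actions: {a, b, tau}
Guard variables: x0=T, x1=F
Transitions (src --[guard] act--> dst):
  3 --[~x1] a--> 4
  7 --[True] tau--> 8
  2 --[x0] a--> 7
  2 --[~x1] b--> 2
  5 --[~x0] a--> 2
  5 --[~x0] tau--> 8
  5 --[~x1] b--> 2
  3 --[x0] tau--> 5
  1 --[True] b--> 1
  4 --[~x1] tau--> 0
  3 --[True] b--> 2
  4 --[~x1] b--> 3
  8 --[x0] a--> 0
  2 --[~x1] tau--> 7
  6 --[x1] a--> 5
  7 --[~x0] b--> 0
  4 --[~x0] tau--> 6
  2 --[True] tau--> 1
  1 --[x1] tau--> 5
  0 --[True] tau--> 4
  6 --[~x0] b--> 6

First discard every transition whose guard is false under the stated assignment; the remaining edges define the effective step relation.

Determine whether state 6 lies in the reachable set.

Guard filter leaves 14 enabled edge(s).
Layer 0: {0}
Layer 1: {4}  now seen {0,4}
Layer 2: {3}  now seen {0,3,4}
Layer 3: {2,5}  now seen {0,2,3,4,5}
Layer 4: {1,7}  now seen {0,1,2,3,4,5,7}
Layer 5: {8}  now seen {0,1,2,3,4,5,7,8}
Reach set: {0,1,2,3,4,5,7,8}

Answer: UNREACHABLE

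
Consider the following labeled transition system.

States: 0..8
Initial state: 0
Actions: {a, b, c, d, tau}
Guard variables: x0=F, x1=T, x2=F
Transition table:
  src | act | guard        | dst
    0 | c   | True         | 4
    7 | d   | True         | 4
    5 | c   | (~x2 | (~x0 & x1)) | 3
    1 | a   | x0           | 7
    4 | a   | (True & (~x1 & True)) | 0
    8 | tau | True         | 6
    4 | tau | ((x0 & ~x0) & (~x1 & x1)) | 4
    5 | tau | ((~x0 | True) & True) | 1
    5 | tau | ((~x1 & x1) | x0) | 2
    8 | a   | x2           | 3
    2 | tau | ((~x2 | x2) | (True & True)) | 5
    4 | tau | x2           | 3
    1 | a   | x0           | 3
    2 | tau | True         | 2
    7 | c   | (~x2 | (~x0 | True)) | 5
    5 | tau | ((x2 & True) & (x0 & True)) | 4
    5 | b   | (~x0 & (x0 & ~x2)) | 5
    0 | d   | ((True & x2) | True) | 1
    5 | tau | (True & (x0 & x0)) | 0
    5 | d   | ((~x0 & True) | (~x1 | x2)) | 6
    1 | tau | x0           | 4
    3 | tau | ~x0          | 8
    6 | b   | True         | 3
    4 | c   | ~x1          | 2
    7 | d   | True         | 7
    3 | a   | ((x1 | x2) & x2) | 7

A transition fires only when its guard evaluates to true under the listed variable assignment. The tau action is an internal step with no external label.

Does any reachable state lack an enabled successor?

Answer: DEADLOCK at state 1

Analysis:
R = {0,1,4}
  0: c→4  d→1  [2 out]
  1: ∅  [no exit]
  4: ∅  [no exit]
witness 1: d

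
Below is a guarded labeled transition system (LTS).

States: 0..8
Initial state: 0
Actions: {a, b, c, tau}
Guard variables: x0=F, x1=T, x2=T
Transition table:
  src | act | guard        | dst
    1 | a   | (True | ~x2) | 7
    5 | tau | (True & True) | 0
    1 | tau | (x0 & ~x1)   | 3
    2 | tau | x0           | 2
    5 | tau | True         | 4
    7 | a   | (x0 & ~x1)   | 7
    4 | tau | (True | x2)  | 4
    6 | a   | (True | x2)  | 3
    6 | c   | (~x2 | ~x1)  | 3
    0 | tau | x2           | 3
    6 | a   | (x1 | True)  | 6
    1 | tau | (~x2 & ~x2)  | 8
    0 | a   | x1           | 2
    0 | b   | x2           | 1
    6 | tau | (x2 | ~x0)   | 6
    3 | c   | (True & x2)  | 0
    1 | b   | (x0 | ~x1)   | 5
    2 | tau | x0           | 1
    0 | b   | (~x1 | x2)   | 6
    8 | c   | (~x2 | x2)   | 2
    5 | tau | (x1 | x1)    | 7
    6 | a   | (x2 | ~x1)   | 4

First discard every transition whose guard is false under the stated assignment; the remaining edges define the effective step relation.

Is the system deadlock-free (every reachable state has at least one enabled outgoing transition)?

Reach set: {0,1,2,3,4,6,7}
  0: a→2  b→1  b→6  tau→3  [4 out]
  1: a→7  [1 out]
  2: ∅  [STUCK]
  3: c→0  [1 out]
  4: tau→4  [1 out]
  6: a→3  a→4  a→6  tau→6  [4 out]
  7: ∅  [STUCK]
witness 2: a

Answer: DEADLOCK at state 2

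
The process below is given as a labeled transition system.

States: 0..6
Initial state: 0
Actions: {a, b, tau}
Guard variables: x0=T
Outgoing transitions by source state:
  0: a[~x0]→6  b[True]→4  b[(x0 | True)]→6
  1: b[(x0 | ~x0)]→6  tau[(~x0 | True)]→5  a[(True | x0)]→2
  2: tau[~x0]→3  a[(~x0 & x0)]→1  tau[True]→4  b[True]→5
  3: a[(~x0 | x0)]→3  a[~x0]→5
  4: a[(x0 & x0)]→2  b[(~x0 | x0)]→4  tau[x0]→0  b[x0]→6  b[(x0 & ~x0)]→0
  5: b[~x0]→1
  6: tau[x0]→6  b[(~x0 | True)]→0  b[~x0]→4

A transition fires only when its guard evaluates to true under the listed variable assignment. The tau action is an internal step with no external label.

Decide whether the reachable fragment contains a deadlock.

Answer: DEADLOCK at state 5

Analysis:
Reachable = {0,2,4,5,6}
  0: b→4  b→6  [2 out]
  2: b→5  tau→4  [2 out]
  4: a→2  b→4  b→6  tau→0  [4 out]
  5: ∅  [STUCK]
  6: b→0  tau→6  [2 out]
witness 5: b·a·b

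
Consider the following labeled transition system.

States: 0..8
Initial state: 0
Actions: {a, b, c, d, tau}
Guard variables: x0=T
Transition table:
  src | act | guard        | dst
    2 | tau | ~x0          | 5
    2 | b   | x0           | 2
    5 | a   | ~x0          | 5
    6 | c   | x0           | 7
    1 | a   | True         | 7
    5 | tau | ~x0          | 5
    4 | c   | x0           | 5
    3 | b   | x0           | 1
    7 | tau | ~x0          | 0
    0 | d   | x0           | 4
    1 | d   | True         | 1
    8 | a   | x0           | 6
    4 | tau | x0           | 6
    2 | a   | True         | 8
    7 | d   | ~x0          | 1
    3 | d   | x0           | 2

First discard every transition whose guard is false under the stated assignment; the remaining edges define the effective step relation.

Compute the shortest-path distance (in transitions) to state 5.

Layered search for 5:
  depth 0: {0}
  depth 1: {4}
  depth 2: {5,6}
depth(5)=2, e.g. d·c

Answer: 2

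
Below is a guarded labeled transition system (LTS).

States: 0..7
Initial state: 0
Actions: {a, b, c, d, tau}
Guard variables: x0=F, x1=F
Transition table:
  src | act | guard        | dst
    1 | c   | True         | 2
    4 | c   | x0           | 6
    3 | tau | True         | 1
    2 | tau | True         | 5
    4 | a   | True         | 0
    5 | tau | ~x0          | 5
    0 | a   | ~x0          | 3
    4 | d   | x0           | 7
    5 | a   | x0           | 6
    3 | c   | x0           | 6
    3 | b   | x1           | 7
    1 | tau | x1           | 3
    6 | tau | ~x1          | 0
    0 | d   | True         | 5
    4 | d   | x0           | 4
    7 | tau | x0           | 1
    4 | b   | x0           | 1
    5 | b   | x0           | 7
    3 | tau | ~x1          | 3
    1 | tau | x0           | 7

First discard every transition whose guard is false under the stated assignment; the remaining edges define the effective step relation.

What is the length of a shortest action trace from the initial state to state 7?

Breadth-first toward 7:
  L0 = {0}
  L1 = {3,5}
  L2 = {1}
  L3 = {2}
7 never appears.

Answer: UNREACHABLE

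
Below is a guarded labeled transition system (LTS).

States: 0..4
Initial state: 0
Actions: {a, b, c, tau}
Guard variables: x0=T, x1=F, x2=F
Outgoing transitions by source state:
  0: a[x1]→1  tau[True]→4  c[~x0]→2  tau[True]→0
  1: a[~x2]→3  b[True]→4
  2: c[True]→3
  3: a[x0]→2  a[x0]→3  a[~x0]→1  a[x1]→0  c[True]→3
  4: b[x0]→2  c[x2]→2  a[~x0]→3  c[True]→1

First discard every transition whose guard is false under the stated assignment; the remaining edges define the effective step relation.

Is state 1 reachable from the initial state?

Answer: REACHABLE

Analysis:
After dropping false guards: 10 live edges.
depth 0: {0}
depth 1: {4}  now seen {0,4}
depth 2: {1,2}  now seen {0,1,2,4}
depth 3: {3}  now seen {0,1,2,3,4}
Reachable = {0,1,2,3,4}
trace reaching 1: tau·c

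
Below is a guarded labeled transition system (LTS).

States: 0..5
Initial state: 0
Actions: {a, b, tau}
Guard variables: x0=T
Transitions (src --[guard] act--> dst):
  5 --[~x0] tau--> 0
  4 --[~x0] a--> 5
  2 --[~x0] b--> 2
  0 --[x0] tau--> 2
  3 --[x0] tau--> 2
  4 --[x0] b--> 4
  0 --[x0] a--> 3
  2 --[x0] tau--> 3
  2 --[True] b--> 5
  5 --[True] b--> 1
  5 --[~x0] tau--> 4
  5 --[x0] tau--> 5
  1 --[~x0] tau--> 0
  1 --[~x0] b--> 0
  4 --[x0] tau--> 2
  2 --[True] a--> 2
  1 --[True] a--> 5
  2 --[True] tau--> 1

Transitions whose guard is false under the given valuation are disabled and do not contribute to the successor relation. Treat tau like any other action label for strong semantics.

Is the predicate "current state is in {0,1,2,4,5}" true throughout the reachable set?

Inv-set: {0,1,2,4,5}
Reach set: {0,1,2,3,5}
  0: ok
  1: ok
  2: ok
  3: outside
  5: ok
counterexample path to 3: a

Answer: INVARIANT VIOLATED at state 3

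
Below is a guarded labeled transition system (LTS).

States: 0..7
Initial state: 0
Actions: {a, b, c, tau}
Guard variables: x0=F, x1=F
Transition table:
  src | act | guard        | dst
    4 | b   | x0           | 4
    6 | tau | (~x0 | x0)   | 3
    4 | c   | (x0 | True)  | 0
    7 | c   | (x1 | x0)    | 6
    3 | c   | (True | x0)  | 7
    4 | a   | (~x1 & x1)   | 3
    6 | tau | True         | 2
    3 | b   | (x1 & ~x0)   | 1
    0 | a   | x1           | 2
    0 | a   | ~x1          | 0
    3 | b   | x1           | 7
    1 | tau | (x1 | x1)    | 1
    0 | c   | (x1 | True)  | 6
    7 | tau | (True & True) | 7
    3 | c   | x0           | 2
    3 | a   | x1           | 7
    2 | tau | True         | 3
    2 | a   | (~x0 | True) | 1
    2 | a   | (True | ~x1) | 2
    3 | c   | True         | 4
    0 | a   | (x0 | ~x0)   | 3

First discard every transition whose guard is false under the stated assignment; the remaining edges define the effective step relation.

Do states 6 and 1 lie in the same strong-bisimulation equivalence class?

Compute ~ classes (split until stable):
  P[0] = {{0,1,2,3,4,5,6,7}}
  P[1] = {{0},{1,5},{2},{3,4},{6,7}}
  P[2] = {{0},{1,5},{2},{3},{4},{6},{7}}
Fixed point at round 3; 7 class(es).
class of 6: {6}; class of 1: {1,5}

Answer: NOT BISIMILAR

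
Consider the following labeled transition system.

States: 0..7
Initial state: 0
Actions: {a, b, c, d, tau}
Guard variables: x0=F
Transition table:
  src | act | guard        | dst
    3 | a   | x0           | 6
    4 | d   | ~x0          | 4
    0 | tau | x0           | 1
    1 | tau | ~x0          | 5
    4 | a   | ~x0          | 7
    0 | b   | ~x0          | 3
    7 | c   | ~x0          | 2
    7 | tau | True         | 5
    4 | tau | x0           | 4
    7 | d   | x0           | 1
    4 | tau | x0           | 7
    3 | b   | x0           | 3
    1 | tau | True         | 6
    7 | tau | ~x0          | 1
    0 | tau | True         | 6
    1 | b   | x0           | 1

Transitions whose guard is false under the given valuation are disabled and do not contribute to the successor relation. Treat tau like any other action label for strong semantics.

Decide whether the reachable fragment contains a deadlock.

Answer: DEADLOCK at state 3

Working:
R = {0,3,6}
  0: b→3  tau→6  [deg 2]
  3: ∅  [STUCK]
  6: ∅  [STUCK]
trace reaching 3: b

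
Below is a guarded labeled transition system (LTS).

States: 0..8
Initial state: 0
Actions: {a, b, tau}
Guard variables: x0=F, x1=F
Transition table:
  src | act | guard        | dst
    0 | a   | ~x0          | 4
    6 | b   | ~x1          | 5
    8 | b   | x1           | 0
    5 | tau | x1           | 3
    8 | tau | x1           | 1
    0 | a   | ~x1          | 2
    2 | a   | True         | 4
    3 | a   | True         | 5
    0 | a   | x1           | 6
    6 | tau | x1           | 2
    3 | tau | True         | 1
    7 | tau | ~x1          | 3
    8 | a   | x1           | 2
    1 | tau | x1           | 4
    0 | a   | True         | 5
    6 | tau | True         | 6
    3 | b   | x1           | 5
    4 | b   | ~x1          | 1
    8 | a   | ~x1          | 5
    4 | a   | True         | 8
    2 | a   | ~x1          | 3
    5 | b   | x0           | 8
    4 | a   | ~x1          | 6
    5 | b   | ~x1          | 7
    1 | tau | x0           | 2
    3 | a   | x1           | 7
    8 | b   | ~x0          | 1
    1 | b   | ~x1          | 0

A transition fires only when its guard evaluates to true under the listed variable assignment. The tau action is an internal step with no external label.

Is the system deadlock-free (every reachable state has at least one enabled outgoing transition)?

Answer: DEADLOCK-FREE

Trace:
Reachable = {0,1,2,3,4,5,6,7,8}
  0: a→2  a→4  a→5  [3 exit(s)]
  1: b→0  [1 exit(s)]
  2: a→3  a→4  [2 exit(s)]
  3: a→5  tau→1  [2 exit(s)]
  4: a→6  a→8  b→1  [3 exit(s)]
  5: b→7  [1 exit(s)]
  6: b→5  tau→6  [2 exit(s)]
  7: tau→3  [1 exit(s)]
  8: a→5  b→1  [2 exit(s)]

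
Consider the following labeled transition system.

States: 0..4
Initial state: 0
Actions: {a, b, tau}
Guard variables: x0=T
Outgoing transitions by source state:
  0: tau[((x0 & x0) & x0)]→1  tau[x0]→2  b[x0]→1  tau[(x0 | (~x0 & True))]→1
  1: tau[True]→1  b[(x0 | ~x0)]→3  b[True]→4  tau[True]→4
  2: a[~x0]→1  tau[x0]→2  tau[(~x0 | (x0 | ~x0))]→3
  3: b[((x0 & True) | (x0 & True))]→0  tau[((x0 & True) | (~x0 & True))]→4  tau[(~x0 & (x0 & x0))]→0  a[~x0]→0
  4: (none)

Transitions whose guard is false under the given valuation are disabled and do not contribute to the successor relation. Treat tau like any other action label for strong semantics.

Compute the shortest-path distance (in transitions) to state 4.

Answer: 2

Analysis:
Layered search for 4:
  L0 = {0}
  L1 = {1,2}
  L2 = {3,4}
depth(4)=2, e.g. b·b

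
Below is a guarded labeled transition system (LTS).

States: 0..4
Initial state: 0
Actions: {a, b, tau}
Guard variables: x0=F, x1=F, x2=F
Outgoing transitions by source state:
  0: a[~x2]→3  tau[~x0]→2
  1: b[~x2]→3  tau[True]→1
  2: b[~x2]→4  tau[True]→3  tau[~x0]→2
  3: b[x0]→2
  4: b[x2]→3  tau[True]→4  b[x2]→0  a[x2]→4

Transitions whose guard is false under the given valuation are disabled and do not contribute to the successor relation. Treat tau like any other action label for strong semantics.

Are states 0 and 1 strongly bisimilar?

Answer: NOT BISIMILAR

Analysis:
Compute ~ classes (split until stable):
  P[0] = {{0,1,2,3,4}}
  P[1] = {{0},{1,2},{3},{4}}
  P[2] = {{0},{1},{2},{3},{4}}
5 equivalence class(es) (converged in 3)
0∈{0}, 1∈{1}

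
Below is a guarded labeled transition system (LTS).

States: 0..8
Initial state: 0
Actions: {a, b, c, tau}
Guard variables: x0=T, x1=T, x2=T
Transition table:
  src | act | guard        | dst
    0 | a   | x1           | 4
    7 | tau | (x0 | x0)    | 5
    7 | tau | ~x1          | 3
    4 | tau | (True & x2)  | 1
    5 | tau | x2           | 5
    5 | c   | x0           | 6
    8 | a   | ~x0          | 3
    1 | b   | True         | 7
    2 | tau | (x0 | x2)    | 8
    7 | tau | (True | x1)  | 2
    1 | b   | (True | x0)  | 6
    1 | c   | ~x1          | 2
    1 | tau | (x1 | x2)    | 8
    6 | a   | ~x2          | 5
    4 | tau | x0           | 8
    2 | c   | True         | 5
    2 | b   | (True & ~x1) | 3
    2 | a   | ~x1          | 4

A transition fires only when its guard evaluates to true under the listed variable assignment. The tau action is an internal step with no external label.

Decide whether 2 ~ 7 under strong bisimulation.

Answer: NOT BISIMILAR

Trace:
Refine partition for ~:
  π0 = {{0,1,2,3,4,5,6,7,8}}
  π1 = {{0},{1},{2,5},{3,6,8},{4,7}}
  π2 = {{0},{1},{2},{3,6,8},{4},{5},{7}}
stable after 3 split(s): 7 block(s)
class of 2: {2}; class of 7: {7}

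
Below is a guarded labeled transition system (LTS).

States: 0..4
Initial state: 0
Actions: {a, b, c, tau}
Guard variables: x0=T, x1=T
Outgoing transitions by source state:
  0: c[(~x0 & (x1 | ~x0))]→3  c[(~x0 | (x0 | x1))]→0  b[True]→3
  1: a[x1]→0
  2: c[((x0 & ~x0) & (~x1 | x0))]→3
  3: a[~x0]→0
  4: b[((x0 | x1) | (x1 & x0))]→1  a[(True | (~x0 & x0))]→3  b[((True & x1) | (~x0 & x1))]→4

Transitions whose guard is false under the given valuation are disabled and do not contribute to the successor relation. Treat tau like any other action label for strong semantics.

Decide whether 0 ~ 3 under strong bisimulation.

Compute ~ classes (split until stable):
  π0 = {{0,1,2,3,4}}
  π1 = {{0},{1},{2,3},{4}}
Fixed point at round 2; 4 class(es).
[0]={0}  [3]={2,3}

Answer: NOT BISIMILAR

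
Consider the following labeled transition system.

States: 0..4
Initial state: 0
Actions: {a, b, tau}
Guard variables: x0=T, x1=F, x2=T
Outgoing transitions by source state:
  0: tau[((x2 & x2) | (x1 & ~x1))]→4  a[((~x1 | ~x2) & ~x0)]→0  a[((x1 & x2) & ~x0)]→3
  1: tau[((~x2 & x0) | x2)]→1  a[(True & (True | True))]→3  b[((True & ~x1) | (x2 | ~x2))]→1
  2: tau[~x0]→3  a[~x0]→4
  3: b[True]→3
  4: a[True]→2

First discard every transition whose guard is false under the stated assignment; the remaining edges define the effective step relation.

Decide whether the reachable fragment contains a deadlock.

Answer: DEADLOCK at state 2

Analysis:
Reach set: {0,2,4}
  0: tau→4  [1 out]
  2: ∅  [STUCK]
  4: a→2  [1 out]
witness 2: tau·a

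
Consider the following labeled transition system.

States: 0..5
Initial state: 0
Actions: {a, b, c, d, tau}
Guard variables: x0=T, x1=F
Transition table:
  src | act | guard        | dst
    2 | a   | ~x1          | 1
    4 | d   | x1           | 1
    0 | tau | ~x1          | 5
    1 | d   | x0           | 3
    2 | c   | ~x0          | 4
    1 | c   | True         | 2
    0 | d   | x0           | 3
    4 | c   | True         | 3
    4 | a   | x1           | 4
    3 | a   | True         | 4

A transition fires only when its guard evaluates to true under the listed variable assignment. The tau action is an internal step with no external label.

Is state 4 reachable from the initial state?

Answer: REACHABLE

Working:
Guard filter leaves 7 enabled edge(s).
L0 = {0}
L1 = {3,5}  cumulative {0,3,5}
L2 = {4}  cumulative {0,3,4,5}
Reachable = {0,3,4,5}
Path to 4: d·a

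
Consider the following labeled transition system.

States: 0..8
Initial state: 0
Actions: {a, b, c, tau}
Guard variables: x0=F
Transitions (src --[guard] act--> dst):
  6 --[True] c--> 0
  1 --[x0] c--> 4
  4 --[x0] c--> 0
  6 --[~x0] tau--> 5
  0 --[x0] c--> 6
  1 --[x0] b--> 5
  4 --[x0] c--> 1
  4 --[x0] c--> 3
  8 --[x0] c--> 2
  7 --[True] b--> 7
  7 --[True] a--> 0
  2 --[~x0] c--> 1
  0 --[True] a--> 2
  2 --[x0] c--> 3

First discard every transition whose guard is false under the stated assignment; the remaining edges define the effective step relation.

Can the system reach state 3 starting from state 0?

Answer: UNREACHABLE

Trace:
6 transition(s) survive guard evaluation.
L0 = {0}
L1 = {2}  cumulative {0,2}
L2 = {1}  cumulative {0,1,2}
R = {0,1,2}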